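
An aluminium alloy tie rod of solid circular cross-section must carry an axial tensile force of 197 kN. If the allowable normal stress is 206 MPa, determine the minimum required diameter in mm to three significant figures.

Required area A ≥ P/σ_allow = 197000/206 = 956.3 mm².
For a solid circular section, d ≥ √(4A/π) = 34.89 mm.

34.9 mm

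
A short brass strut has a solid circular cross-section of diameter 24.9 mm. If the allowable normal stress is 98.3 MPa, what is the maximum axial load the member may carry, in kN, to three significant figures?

A = 487 mm².
P_max = σ_allow · A = 98.3 · 487 = 47870 N = 47.87 kN.

47.9 kN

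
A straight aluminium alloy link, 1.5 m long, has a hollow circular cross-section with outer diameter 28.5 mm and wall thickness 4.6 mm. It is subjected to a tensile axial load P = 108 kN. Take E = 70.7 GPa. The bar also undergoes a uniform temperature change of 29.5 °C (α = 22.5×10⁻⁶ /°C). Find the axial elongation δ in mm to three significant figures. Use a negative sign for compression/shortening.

A = 345.4 mm².
δ_mech = NL/(AE) = 108000·1500/(345.4·70700) = 6.634 mm.
δ_thermal = αLΔT = 22.5e-6·1500·29.5 = 0.9956 mm.
δ = δ_mech + δ_thermal = 7.63 mm.

7.63 mm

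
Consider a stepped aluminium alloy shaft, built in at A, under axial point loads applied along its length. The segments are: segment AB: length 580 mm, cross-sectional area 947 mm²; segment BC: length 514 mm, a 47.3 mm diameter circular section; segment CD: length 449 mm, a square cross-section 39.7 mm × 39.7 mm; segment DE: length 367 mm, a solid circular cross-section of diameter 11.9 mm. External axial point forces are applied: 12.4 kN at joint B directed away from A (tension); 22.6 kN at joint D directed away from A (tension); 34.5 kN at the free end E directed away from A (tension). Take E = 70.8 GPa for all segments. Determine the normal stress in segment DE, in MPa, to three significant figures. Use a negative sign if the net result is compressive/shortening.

310 MPa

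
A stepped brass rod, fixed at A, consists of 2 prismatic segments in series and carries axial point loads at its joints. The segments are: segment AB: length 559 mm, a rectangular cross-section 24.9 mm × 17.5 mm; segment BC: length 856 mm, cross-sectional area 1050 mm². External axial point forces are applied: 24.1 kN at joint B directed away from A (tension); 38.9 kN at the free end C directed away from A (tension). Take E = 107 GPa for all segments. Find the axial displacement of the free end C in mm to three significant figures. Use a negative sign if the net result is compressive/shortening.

Internal axial forces (sectioning from the free end, tension +): N_BC = 38.9 kN, N_AB = 63 kN.
A_AB = 435.8 mm².
δ_AB = 63000·559/(435.8·107000) = 0.7553 mm
δ_BC = 38900·856/(1050·107000) = 0.2964 mm
δ = Σδ_i = 1.052 mm.

1.05 mm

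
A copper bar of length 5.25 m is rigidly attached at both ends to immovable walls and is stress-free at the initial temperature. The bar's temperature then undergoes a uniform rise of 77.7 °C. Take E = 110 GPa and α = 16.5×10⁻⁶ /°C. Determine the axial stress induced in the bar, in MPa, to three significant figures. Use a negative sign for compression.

-141 MPa

Free thermal expansion αLΔT = 16.5e-6 · 5250 · 77.7 = 6.731 mm.
The walls impose strain ε = −(6.731)/5250 = -1.2820e-03; σ = Eε = 110000 · -1.2820e-03 = -141 MPa.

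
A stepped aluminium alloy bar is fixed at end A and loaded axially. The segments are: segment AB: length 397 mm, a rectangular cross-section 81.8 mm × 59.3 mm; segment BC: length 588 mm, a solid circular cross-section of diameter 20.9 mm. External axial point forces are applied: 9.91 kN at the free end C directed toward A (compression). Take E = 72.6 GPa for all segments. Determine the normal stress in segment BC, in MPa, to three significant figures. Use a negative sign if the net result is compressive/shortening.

Internal axial forces (sectioning from the free end, tension +): N_BC = -9.91 kN, N_AB = -9.91 kN.
A_BC = 343.1 mm².
σ_BC = N_BC/A_BC = -9910/343.1 = -28.89 MPa.

-28.9 MPa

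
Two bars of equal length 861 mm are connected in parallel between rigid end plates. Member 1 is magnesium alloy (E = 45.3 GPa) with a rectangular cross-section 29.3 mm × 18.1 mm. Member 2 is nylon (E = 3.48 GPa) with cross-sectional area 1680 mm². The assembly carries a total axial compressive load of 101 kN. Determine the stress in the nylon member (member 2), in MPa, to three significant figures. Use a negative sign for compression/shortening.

A_1 = 530.3 mm².
Equal strain + equilibrium ⇒ each member carries load in proportion to AE: A₁E₁ = 24020000 N, A₂E₂ = 5846000 N, ΣAE = 29870000 N.
σ₂ = P·E₂/ΣAE = -101000·3480/29870000 = -11.77 MPa.

-11.8 MPa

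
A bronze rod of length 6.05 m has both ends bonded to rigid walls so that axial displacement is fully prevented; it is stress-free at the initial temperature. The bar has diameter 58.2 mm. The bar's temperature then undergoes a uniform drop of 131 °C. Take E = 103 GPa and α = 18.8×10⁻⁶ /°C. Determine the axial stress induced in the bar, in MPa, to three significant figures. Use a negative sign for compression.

Free thermal expansion αLΔT = 18.8e-6 · 6050 · -131 = -14.9 mm.
The walls impose strain ε = −(-14.9)/6050 = 2.4628e-03; σ = Eε = 103000 · 2.4628e-03 = 253.7 MPa.

254 MPa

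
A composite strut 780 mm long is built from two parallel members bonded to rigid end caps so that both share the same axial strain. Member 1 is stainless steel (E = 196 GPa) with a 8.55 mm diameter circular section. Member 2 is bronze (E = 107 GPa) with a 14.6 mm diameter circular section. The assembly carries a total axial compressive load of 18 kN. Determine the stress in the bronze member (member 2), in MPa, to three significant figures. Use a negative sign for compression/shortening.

-66.0 MPa

A_1 = 57.41 mm².
A_2 = 167.4 mm².
Equal strain + equilibrium ⇒ each member carries load in proportion to AE: A₁E₁ = 11250000 N, A₂E₂ = 17910000 N, ΣAE = 29170000 N.
σ₂ = P·E₂/ΣAE = -18000·107000/29170000 = -66.03 MPa.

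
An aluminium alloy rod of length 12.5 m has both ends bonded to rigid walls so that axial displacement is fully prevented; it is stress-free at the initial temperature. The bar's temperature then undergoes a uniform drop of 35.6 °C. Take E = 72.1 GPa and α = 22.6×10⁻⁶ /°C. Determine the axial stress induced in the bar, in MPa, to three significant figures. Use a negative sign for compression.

Free thermal expansion αLΔT = 22.6e-6 · 12500 · -35.6 = -10.06 mm.
The walls impose strain ε = −(-10.06)/12500 = 8.0456e-04; σ = Eε = 72100 · 8.0456e-04 = 58.01 MPa.

58.0 MPa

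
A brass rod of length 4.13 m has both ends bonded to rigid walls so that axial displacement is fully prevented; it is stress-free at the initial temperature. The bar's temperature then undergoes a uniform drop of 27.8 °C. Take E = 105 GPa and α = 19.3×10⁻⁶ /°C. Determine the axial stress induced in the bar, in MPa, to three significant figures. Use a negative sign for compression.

56.3 MPa

Free thermal expansion αLΔT = 19.3e-6 · 4130 · -27.8 = -2.216 mm.
The walls impose strain ε = −(-2.216)/4130 = 5.3654e-04; σ = Eε = 105000 · 5.3654e-04 = 56.34 MPa.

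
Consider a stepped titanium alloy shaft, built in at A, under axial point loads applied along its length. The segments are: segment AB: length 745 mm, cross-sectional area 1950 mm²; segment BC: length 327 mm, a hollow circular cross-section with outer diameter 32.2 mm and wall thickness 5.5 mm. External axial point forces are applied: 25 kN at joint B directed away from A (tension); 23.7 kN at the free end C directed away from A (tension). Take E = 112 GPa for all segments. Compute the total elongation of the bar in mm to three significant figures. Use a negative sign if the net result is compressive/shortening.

0.316 mm

Internal axial forces (sectioning from the free end, tension +): N_BC = 23.7 kN, N_AB = 48.7 kN.
A_BC = 461.3 mm².
δ_AB = 48700·745/(1950·112000) = 0.1661 mm
δ_BC = 23700·327/(461.3·112000) = 0.15 mm
δ = Σδ_i = 0.3161 mm.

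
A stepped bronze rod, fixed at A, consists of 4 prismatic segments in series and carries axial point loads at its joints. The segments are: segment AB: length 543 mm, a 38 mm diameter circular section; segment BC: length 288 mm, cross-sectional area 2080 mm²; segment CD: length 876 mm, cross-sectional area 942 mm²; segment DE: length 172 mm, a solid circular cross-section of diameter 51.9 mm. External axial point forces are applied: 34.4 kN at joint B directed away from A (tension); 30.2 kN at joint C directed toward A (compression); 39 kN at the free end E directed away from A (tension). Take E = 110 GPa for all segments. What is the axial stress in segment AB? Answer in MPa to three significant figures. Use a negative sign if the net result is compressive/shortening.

38.1 MPa

Internal axial forces (sectioning from the free end, tension +): N_DE = 39 kN, N_CD = 39 kN, N_BC = 8.8 kN, N_AB = 43.2 kN.
A_AB = 1134 mm².
σ_AB = N_AB/A_AB = 43200/1134 = 38.09 MPa.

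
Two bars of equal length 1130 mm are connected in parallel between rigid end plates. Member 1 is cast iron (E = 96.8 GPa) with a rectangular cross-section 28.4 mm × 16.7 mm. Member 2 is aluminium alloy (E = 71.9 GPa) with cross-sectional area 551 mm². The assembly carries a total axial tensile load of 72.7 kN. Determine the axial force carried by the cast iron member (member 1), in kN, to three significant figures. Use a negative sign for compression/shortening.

39.0 kN

A_1 = 474.3 mm².
Equal strain + equilibrium ⇒ each member carries load in proportion to AE: A₁E₁ = 45910000 N, A₂E₂ = 39620000 N, ΣAE = 85530000 N.
F₁ = P·A₁E₁/ΣAE = 72700·45910000/85530000 = 39020 N.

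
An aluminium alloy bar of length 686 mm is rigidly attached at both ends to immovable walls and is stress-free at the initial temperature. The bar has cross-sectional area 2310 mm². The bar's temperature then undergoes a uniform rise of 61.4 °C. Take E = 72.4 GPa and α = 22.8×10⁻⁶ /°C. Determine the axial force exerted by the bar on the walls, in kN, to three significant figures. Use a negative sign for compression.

-234 kN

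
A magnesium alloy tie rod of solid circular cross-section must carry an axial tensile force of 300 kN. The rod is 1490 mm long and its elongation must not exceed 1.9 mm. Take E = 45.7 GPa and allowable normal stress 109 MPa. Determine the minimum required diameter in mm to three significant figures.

Required area A ≥ P/σ_allow = 300000/109 = 2752 mm².
For a solid circular section, d ≥ √(4A/π) = 59.2 mm.
Elongation limit: A ≥ PL/(Eδ_allow) = 300000·1490/(45700·1.9) = 5148 mm² ⇒ d ≥ 80.96 mm.
The elongation limit governs.

81.0 mm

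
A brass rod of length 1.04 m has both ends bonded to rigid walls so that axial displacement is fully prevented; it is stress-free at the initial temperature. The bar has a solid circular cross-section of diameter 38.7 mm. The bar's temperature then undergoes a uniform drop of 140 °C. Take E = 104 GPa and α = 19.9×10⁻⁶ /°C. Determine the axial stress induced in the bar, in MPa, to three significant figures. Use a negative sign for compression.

290 MPa

Free thermal expansion αLΔT = 19.9e-6 · 1040 · -140 = -2.897 mm.
The walls impose strain ε = −(-2.897)/1040 = 2.7860e-03; σ = Eε = 104000 · 2.7860e-03 = 289.7 MPa.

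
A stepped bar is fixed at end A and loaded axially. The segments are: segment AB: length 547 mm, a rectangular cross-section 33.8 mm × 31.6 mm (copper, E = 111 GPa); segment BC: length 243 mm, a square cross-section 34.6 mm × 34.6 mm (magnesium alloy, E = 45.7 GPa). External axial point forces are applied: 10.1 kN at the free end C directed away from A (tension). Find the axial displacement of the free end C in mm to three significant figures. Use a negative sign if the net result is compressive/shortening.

0.0915 mm

Internal axial forces (sectioning from the free end, tension +): N_BC = 10.1 kN, N_AB = 10.1 kN.
A_AB = 1068 mm².
A_BC = 1197 mm².
δ_AB = 10100·547/(1068·111000) = 0.0466 mm
δ_BC = 10100·243/(1197·45700) = 0.04486 mm
δ = Σδ_i = 0.09146 mm.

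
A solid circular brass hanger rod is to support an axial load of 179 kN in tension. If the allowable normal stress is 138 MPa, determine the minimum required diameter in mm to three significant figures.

40.6 mm

Required area A ≥ P/σ_allow = 179000/138 = 1297 mm².
For a solid circular section, d ≥ √(4A/π) = 40.64 mm.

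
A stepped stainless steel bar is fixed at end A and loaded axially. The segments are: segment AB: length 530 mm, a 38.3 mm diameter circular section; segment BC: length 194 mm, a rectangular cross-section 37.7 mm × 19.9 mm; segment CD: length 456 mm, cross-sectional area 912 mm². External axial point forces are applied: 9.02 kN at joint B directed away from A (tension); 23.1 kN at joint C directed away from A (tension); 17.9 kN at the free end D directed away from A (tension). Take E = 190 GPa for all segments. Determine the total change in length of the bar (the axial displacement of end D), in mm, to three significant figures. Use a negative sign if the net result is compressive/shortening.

Internal axial forces (sectioning from the free end, tension +): N_CD = 17.9 kN, N_BC = 41 kN, N_AB = 50.02 kN.
A_AB = 1152 mm².
A_BC = 750.2 mm².
δ_AB = 50020·530/(1152·190000) = 0.1211 mm
δ_BC = 41000·194/(750.2·190000) = 0.0558 mm
δ_CD = 17900·456/(912·190000) = 0.04711 mm
δ = Σδ_i = 0.224 mm.

0.224 mm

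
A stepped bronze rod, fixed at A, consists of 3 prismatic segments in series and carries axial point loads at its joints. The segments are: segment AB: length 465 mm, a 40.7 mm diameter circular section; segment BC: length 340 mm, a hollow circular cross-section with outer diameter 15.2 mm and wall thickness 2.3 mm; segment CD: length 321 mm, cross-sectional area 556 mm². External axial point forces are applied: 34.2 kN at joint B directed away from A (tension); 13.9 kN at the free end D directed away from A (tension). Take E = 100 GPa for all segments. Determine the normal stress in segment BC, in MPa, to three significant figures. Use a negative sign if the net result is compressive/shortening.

149 MPa

Internal axial forces (sectioning from the free end, tension +): N_CD = 13.9 kN, N_BC = 13.9 kN, N_AB = 48.1 kN.
A_BC = 93.21 mm².
σ_BC = N_BC/A_BC = 13900/93.21 = 149.1 MPa.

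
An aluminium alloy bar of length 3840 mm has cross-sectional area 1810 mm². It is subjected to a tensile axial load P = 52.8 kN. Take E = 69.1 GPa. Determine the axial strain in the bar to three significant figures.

σ = N/A = 29.17 MPa; ε = σ/E = 29.17/69100 = 4.222e-04.

4.22e-04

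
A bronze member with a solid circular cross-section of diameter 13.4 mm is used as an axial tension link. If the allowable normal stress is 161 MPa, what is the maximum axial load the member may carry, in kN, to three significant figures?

22.7 kN

A = 141 mm².
P_max = σ_allow · A = 161 · 141 = 22710 N = 22.71 kN.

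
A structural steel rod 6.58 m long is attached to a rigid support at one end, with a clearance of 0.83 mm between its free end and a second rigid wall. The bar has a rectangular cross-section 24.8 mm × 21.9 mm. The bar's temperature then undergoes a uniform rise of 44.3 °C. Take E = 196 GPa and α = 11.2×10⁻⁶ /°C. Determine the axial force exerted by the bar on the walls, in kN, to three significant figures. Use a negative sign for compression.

-39.4 kN

Free thermal expansion αLΔT = 11.2e-6 · 6580 · 44.3 = 3.265 mm.
The walls engage after the gap closes; constrained expansion = 3.265 − 0.83 = 2.435 mm.
The walls impose strain ε = −(2.435)/6580 = -3.7002e-04; σ = Eε = 196000 · -3.7002e-04 = -72.52 MPa.
Wall reaction R = σ·A = -72.52·543.1 = -39390 N = -39.39 kN.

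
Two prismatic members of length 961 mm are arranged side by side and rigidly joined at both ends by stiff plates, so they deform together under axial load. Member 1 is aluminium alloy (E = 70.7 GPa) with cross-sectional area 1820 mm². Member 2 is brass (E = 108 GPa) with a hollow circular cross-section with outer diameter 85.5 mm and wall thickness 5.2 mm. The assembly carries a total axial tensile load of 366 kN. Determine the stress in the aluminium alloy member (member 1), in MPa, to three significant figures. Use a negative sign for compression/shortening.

95.7 MPa

A_2 = 1312 mm².
Equal strain + equilibrium ⇒ each member carries load in proportion to AE: A₁E₁ = 128700000 N, A₂E₂ = 141700000 N, ΣAE = 270300000 N.
σ₁ = P·E₁/ΣAE = 366000·70700/270300000 = 95.71 MPa.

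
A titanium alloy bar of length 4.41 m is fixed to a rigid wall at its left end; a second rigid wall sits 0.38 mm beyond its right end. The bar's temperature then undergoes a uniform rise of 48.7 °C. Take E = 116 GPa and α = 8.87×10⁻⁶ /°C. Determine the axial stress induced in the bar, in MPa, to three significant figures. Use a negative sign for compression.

-40.1 MPa

Free thermal expansion αLΔT = 8.87e-6 · 4410 · 48.7 = 1.905 mm.
The walls engage after the gap closes; constrained expansion = 1.905 − 0.38 = 1.525 mm.
The walls impose strain ε = −(1.525)/4410 = -3.4580e-04; σ = Eε = 116000 · -3.4580e-04 = -40.11 MPa.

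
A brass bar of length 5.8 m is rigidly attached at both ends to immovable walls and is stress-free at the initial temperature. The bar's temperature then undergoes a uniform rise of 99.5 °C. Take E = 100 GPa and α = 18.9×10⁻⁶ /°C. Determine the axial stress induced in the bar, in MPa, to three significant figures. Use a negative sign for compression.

Free thermal expansion αLΔT = 18.9e-6 · 5800 · 99.5 = 10.91 mm.
The walls impose strain ε = −(10.91)/5800 = -1.8805e-03; σ = Eε = 100000 · -1.8805e-03 = -188.1 MPa.

-188 MPa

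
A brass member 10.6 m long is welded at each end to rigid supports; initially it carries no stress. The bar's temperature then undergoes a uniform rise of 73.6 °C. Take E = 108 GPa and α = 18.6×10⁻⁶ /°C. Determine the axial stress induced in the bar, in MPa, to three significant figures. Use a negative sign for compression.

-148 MPa

Free thermal expansion αLΔT = 18.6e-6 · 10600 · 73.6 = 14.51 mm.
The walls impose strain ε = −(14.51)/10600 = -1.3690e-03; σ = Eε = 108000 · -1.3690e-03 = -147.8 MPa.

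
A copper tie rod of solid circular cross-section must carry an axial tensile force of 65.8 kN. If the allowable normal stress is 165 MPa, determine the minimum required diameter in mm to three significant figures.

Required area A ≥ P/σ_allow = 65800/165 = 398.8 mm².
For a solid circular section, d ≥ √(4A/π) = 22.53 mm.

22.5 mm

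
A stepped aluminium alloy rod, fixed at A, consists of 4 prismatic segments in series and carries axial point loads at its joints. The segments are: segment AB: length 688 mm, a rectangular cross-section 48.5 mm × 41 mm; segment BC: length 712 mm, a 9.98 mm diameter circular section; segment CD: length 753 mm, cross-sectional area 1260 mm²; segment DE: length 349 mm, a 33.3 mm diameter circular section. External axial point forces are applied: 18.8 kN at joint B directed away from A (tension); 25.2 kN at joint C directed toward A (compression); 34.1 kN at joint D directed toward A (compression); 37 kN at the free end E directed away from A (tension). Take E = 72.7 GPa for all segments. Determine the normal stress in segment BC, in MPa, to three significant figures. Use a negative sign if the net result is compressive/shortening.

Internal axial forces (sectioning from the free end, tension +): N_DE = 37 kN, N_CD = 2.9 kN, N_BC = -22.3 kN, N_AB = -3.5 kN.
A_BC = 78.23 mm².
σ_BC = N_BC/A_BC = -22300/78.23 = -285.1 MPa.

-285 MPa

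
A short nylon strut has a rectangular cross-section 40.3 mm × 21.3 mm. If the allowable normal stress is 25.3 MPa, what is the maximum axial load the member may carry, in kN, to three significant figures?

21.7 kN

A = 858.4 mm².
P_max = σ_allow · A = 25.3 · 858.4 = 21720 N = 21.72 kN.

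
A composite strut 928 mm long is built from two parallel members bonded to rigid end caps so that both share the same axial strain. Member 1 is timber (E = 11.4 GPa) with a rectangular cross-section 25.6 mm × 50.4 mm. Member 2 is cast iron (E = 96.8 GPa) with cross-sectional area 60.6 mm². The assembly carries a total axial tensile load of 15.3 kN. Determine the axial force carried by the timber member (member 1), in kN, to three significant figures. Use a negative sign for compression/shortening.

A_1 = 1290 mm².
Equal strain + equilibrium ⇒ each member carries load in proportion to AE: A₁E₁ = 14710000 N, A₂E₂ = 5866000 N, ΣAE = 20570000 N.
F₁ = P·A₁E₁/ΣAE = 15300·14710000/20570000 = 10940 N.

10.9 kN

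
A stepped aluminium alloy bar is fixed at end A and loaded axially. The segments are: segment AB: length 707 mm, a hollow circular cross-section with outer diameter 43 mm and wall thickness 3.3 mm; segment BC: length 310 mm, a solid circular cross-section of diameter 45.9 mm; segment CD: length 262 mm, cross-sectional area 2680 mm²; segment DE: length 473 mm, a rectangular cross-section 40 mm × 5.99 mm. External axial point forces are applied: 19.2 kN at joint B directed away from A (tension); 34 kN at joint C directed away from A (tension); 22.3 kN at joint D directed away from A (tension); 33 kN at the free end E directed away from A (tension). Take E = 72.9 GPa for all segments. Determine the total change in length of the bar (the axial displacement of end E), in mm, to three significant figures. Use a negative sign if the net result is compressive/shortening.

Internal axial forces (sectioning from the free end, tension +): N_DE = 33 kN, N_CD = 55.3 kN, N_BC = 89.3 kN, N_AB = 108.5 kN.
A_AB = 411.6 mm².
A_BC = 1655 mm².
A_DE = 239.6 mm².
δ_AB = 108500·707/(411.6·72900) = 2.557 mm
δ_BC = 89300·310/(1655·72900) = 0.2295 mm
δ_CD = 55300·262/(2680·72900) = 0.07416 mm
δ_DE = 33000·473/(239.6·72900) = 0.8936 mm
δ = Σδ_i = 3.754 mm.

3.75 mm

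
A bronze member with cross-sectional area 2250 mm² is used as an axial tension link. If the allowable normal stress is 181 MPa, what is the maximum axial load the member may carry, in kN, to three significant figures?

407 kN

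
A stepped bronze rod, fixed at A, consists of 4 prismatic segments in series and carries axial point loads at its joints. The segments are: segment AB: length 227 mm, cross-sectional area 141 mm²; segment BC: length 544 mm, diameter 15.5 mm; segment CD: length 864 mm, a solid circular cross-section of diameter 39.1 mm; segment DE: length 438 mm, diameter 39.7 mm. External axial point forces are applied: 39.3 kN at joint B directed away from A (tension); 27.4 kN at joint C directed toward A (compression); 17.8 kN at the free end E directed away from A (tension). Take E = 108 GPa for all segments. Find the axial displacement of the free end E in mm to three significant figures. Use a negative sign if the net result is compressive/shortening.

Internal axial forces (sectioning from the free end, tension +): N_DE = 17.8 kN, N_CD = 17.8 kN, N_BC = -9.6 kN, N_AB = 29.7 kN.
A_BC = 188.7 mm².
A_CD = 1201 mm².
A_DE = 1238 mm².
δ_AB = 29700·227/(141·108000) = 0.4427 mm
δ_BC = -9600·544/(188.7·108000) = -0.2563 mm
δ_CD = 17800·864/(1201·108000) = 0.1186 mm
δ_DE = 17800·438/(1238·108000) = 0.05832 mm
δ = Σδ_i = 0.3634 mm.

0.363 mm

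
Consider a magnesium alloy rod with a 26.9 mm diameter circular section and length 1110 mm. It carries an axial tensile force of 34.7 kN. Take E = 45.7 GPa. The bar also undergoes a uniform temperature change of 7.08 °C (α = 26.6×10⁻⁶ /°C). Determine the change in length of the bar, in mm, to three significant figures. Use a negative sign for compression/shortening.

A = 568.3 mm².
δ_mech = NL/(AE) = 34700·1110/(568.3·45700) = 1.483 mm.
δ_thermal = αLΔT = 26.6e-6·1110·7.08 = 0.209 mm.
δ = δ_mech + δ_thermal = 1.692 mm.

1.69 mm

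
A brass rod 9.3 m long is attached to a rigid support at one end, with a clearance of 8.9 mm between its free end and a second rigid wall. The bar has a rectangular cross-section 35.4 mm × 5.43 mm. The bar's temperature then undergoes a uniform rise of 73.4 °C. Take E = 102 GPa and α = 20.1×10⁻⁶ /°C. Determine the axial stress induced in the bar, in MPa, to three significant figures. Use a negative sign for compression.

Free thermal expansion αLΔT = 20.1e-6 · 9300 · 73.4 = 13.72 mm.
The walls engage after the gap closes; constrained expansion = 13.72 − 8.9 = 4.821 mm.
The walls impose strain ε = −(4.821)/9300 = -5.1835e-04; σ = Eε = 102000 · -5.1835e-04 = -52.87 MPa.

-52.9 MPa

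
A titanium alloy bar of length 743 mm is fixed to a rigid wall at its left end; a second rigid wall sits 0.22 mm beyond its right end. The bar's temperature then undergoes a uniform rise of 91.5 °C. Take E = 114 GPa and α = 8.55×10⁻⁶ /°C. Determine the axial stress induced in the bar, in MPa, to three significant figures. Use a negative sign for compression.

Free thermal expansion αLΔT = 8.55e-6 · 743 · 91.5 = 0.5813 mm.
The walls engage after the gap closes; constrained expansion = 0.5813 − 0.22 = 0.3613 mm.
The walls impose strain ε = −(0.3613)/743 = -4.8623e-04; σ = Eε = 114000 · -4.8623e-04 = -55.43 MPa.

-55.4 MPa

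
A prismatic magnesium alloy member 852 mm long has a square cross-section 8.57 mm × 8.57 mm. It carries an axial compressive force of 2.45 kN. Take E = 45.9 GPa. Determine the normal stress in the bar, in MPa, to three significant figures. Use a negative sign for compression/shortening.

-33.4 MPa

A = 73.44 mm².
σ = N/A = -2450/73.44 = -33.36 MPa.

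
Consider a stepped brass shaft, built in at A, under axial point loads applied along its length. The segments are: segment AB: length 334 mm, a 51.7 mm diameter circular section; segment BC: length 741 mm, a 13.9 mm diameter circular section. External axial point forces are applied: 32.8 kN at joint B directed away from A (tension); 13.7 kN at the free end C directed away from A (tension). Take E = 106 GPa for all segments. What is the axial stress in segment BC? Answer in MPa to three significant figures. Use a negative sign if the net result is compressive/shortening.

Internal axial forces (sectioning from the free end, tension +): N_BC = 13.7 kN, N_AB = 46.5 kN.
A_BC = 151.7 mm².
σ_BC = N_BC/A_BC = 13700/151.7 = 90.28 MPa.

90.3 MPa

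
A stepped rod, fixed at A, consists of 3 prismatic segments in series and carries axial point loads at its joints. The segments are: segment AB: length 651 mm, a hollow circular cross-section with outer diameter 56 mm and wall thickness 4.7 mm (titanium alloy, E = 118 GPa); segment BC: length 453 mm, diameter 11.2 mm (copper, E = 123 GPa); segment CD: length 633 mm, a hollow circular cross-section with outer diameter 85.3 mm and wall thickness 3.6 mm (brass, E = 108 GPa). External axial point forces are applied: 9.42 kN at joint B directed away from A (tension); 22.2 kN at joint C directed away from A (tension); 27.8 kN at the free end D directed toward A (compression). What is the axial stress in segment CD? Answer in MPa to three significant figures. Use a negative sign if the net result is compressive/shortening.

Internal axial forces (sectioning from the free end, tension +): N_CD = -27.8 kN, N_BC = -5.6 kN, N_AB = 3.82 kN.
A_CD = 924 mm².
σ_CD = N_CD/A_CD = -27800/924 = -30.09 MPa.

-30.1 MPa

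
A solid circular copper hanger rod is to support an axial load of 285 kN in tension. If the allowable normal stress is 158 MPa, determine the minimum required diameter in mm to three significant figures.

Required area A ≥ P/σ_allow = 285000/158 = 1804 mm².
For a solid circular section, d ≥ √(4A/π) = 47.92 mm.

47.9 mm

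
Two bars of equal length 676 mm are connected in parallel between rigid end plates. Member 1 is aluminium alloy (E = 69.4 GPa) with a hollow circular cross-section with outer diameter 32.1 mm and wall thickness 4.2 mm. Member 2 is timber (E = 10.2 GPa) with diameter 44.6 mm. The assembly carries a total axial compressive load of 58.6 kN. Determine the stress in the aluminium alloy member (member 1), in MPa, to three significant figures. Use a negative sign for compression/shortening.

-98.0 MPa

A_1 = 368.1 mm².
A_2 = 1562 mm².
Equal strain + equilibrium ⇒ each member carries load in proportion to AE: A₁E₁ = 25550000 N, A₂E₂ = 15940000 N, ΣAE = 41480000 N.
σ₁ = P·E₁/ΣAE = -58600·69400/41480000 = -98.03 MPa.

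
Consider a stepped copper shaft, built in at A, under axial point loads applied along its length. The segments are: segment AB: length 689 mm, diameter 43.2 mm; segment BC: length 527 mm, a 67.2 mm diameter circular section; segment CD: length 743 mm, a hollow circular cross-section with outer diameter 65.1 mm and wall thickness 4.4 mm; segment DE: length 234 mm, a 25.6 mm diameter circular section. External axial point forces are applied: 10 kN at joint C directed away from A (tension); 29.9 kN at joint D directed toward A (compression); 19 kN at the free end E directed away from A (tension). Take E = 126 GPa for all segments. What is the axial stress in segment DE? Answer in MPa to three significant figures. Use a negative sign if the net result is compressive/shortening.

36.9 MPa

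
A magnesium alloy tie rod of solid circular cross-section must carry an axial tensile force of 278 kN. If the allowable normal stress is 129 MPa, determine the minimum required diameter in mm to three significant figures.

Required area A ≥ P/σ_allow = 278000/129 = 2155 mm².
For a solid circular section, d ≥ √(4A/π) = 52.38 mm.

52.4 mm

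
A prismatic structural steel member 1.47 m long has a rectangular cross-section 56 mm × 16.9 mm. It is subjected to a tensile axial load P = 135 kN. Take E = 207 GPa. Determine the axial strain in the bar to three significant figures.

A = 946.4 mm².
σ = N/A = 142.6 MPa; ε = σ/E = 142.6/207000 = 6.891e-04.

6.89e-04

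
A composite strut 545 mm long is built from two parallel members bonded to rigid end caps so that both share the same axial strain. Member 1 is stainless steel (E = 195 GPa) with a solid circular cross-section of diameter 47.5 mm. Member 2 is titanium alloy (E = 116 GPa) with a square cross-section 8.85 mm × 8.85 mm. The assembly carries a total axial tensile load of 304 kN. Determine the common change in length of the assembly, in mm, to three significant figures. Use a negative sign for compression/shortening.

0.467 mm

A_1 = 1772 mm².
A_2 = 78.32 mm².
Equal strain + equilibrium ⇒ each member carries load in proportion to AE: A₁E₁ = 345600000 N, A₂E₂ = 9085000 N, ΣAE = 354600000 N.
δ = PL/ΣAE = 304000·545/354600000 = 0.4672 mm.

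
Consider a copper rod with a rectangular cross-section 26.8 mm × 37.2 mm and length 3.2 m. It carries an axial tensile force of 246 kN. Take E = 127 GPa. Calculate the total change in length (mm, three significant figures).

6.22 mm

A = 997 mm².
δ_mech = NL/(AE) = 246000·3200/(997·127000) = 6.217 mm.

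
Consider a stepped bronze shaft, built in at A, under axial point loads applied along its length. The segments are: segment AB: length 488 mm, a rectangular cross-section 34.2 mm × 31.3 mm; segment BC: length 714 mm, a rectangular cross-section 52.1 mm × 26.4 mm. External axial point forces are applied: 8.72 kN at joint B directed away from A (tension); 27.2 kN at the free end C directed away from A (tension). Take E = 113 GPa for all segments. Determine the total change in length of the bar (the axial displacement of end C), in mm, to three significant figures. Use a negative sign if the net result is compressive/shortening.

Internal axial forces (sectioning from the free end, tension +): N_BC = 27.2 kN, N_AB = 35.92 kN.
A_AB = 1070 mm².
A_BC = 1375 mm².
δ_AB = 35920·488/(1070·113000) = 0.1449 mm
δ_BC = 27200·714/(1375·113000) = 0.125 mm
δ = Σδ_i = 0.2699 mm.

0.270 mm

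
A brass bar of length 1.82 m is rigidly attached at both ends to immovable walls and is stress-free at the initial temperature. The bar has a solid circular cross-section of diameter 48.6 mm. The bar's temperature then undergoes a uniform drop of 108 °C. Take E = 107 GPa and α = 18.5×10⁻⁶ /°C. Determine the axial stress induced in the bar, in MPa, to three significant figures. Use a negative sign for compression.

Free thermal expansion αLΔT = 18.5e-6 · 1820 · -108 = -3.636 mm.
The walls impose strain ε = −(-3.636)/1820 = 1.9980e-03; σ = Eε = 107000 · 1.9980e-03 = 213.8 MPa.

214 MPa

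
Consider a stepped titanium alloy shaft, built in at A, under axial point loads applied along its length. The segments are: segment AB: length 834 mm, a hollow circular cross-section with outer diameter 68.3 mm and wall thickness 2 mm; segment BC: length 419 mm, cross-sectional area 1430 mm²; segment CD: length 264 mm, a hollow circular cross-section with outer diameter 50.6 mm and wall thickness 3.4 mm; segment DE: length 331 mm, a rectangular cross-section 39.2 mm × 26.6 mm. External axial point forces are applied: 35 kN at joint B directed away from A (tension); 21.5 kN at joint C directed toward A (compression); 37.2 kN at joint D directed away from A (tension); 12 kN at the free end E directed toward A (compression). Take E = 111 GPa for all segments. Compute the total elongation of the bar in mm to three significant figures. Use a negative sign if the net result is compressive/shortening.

Internal axial forces (sectioning from the free end, tension +): N_DE = -12 kN, N_CD = 25.2 kN, N_BC = 3.7 kN, N_AB = 38.7 kN.
A_AB = 416.6 mm².
A_CD = 504.2 mm².
A_DE = 1043 mm².
δ_AB = 38700·834/(416.6·111000) = 0.698 mm
δ_BC = 3700·419/(1430·111000) = 0.009767 mm
δ_CD = 25200·264/(504.2·111000) = 0.1189 mm
δ_DE = -12000·331/(1043·111000) = -0.03432 mm
δ = Σδ_i = 0.7923 mm.

0.792 mm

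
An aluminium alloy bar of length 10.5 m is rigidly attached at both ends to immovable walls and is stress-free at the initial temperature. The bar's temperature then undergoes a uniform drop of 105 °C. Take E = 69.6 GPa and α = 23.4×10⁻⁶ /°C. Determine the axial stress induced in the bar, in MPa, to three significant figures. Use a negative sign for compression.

Free thermal expansion αLΔT = 23.4e-6 · 10500 · -105 = -25.8 mm.
The walls impose strain ε = −(-25.8)/10500 = 2.4570e-03; σ = Eε = 69600 · 2.4570e-03 = 171 MPa.

171 MPa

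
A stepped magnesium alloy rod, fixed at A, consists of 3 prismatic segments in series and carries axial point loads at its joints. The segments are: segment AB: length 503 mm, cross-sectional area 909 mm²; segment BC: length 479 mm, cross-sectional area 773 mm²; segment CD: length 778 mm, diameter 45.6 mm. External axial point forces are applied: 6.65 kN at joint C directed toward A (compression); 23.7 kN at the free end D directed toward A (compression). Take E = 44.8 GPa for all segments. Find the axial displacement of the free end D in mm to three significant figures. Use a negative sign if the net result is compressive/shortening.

Internal axial forces (sectioning from the free end, tension +): N_CD = -23.7 kN, N_BC = -30.35 kN, N_AB = -30.35 kN.
A_CD = 1633 mm².
δ_AB = -30350·503/(909·44800) = -0.3749 mm
δ_BC = -30350·479/(773·44800) = -0.4198 mm
δ_CD = -23700·778/(1633·44800) = -0.252 mm
δ = Σδ_i = -1.047 mm.

-1.05 mm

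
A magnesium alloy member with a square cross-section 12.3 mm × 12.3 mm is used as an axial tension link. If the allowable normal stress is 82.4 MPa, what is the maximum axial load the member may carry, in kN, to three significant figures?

12.5 kN

A = 151.3 mm².
P_max = σ_allow · A = 82.4 · 151.3 = 12470 N = 12.47 kN.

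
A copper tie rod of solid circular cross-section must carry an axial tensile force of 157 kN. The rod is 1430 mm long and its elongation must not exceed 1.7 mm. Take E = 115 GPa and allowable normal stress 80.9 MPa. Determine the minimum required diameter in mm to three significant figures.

49.7 mm

Required area A ≥ P/σ_allow = 157000/80.9 = 1941 mm².
For a solid circular section, d ≥ √(4A/π) = 49.71 mm.
Elongation limit: A ≥ PL/(Eδ_allow) = 157000·1430/(115000·1.7) = 1148 mm² ⇒ d ≥ 38.24 mm.
The stress limit governs.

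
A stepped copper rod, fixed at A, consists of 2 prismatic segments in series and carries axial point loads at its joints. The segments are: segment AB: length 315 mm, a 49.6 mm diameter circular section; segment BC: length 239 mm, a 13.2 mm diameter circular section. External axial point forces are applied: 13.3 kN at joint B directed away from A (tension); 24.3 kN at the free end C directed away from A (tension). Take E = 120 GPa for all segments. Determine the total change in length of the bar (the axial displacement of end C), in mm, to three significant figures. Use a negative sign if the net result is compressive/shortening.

0.405 mm

Internal axial forces (sectioning from the free end, tension +): N_BC = 24.3 kN, N_AB = 37.6 kN.
A_AB = 1932 mm².
A_BC = 136.8 mm².
δ_AB = 37600·315/(1932·120000) = 0.05108 mm
δ_BC = 24300·239/(136.8·120000) = 0.3537 mm
δ = Σδ_i = 0.4047 mm.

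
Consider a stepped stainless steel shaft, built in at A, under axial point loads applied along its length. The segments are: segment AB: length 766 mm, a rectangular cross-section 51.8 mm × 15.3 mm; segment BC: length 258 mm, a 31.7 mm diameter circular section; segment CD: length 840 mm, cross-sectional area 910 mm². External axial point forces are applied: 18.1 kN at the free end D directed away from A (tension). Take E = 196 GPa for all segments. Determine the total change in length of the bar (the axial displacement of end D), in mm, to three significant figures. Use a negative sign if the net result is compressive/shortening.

Internal axial forces (sectioning from the free end, tension +): N_CD = 18.1 kN, N_BC = 18.1 kN, N_AB = 18.1 kN.
A_AB = 792.5 mm².
A_BC = 789.2 mm².
δ_AB = 18100·766/(792.5·196000) = 0.08925 mm
δ_BC = 18100·258/(789.2·196000) = 0.03019 mm
δ_CD = 18100·840/(910·196000) = 0.08524 mm
δ = Σδ_i = 0.2047 mm.

0.205 mm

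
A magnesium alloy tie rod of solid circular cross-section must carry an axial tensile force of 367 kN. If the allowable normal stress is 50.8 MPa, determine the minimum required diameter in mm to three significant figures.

95.9 mm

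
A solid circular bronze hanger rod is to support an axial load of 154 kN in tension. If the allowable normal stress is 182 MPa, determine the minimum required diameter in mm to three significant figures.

32.8 mm

Required area A ≥ P/σ_allow = 154000/182 = 846.2 mm².
For a solid circular section, d ≥ √(4A/π) = 32.82 mm.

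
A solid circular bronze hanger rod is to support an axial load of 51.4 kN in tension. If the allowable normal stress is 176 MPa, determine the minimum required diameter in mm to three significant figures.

19.3 mm

Required area A ≥ P/σ_allow = 51400/176 = 292 mm².
For a solid circular section, d ≥ √(4A/π) = 19.28 mm.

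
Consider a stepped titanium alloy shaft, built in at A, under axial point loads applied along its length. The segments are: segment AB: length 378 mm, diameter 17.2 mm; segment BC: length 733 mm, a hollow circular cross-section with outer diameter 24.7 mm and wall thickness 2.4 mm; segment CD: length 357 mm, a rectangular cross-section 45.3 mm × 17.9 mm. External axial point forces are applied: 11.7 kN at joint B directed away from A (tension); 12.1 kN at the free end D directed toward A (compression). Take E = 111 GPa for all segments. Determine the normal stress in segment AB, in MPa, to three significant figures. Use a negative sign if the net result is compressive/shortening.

Internal axial forces (sectioning from the free end, tension +): N_CD = -12.1 kN, N_BC = -12.1 kN, N_AB = -0.4 kN.
A_AB = 232.4 mm².
σ_AB = N_AB/A_AB = -400/232.4 = -1.722 MPa.

-1.72 MPa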